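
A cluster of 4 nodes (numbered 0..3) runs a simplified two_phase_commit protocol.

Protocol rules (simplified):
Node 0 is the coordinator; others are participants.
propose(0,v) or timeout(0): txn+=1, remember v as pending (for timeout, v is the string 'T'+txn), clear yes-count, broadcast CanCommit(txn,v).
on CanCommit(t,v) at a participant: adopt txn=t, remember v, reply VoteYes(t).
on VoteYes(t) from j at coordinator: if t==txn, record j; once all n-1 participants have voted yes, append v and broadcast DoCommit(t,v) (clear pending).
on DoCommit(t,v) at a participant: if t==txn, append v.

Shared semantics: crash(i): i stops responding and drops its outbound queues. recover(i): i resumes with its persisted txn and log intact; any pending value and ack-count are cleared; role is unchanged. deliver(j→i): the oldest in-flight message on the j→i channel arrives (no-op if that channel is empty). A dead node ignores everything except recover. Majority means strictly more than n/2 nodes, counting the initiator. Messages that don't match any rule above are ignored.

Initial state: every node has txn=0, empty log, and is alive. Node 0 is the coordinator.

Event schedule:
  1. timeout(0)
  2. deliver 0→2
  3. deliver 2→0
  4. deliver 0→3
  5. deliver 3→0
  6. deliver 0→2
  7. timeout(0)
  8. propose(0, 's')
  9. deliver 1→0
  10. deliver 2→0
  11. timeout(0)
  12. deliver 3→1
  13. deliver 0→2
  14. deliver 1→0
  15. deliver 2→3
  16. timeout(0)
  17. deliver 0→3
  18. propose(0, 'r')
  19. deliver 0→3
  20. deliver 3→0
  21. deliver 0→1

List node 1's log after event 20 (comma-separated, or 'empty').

empty

[1] timeout(0) → N0(coor t1 [-])
[2] deliver 0→2 → N2(part t1 [-])
[3] deliver 2→0 → ∅
[4] deliver 0→3 → N3(part t1 [-])
[5] deliver 3→0 → ∅
[6] deliver 0→2 → ∅
[7] timeout(0) → N0(coor t2 [-])
[8] propose(0,'s') → N0(coor t3 [-])
[9] deliver 1→0 → ∅
[10] deliver 2→0 → ∅
[11] timeout(0) → N0(coor t4 [-])
[12] deliver 3→1 → ∅
[13] deliver 0→2 → N2(part t2 [-])
[14] deliver 1→0 → ∅
[15] deliver 2→3 → ∅
[16] timeout(0) → N0(coor t5 [-])
[17] deliver 0→3 → N3(part t2 [-])
[18] propose(0,'r') → N0(coor t6 [-])
[19] deliver 0→3 → N3(part t3 [-])
[20] deliver 3→0 → ∅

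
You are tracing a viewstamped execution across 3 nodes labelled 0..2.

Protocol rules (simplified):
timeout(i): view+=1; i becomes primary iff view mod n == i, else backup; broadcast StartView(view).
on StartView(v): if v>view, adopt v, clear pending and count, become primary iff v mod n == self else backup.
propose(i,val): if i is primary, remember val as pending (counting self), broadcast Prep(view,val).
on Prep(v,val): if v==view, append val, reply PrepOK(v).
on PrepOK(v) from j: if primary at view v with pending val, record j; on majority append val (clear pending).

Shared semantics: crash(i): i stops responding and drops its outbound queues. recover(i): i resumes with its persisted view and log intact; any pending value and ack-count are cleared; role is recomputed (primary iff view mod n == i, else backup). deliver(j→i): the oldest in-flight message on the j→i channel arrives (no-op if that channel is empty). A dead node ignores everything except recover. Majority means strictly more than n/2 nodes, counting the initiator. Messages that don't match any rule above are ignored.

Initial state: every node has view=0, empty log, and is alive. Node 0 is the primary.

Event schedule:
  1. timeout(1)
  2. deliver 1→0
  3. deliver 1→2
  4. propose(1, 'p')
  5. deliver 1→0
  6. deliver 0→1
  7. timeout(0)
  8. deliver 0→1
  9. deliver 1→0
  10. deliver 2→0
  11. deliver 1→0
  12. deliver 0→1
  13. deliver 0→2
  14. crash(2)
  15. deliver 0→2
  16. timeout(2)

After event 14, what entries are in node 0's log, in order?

p

after 1 — timeout(1): n1:prim/v1/[-]
after 2 — deliver 1→0: n0:back/v1/[-]
after 3 — deliver 1→2: n2:back/v1/[-]
after 4 — propose(1,'p'): ·
after 5 — deliver 1→0: n0:back/v1/[p]
after 6 — deliver 0→1: n1:prim/v1/[p]
after 7 — timeout(0): n0:back/v2/[p]
after 8 — deliver 0→1: n1:back/v2/[p]
after 9 — deliver 1→0: ·
after 10 — deliver 2→0: ·
after 11 — deliver 1→0: ·
after 12 — deliver 0→1: ·
after 13 — deliver 0→2: n2:prim/v2/[-]
after 14 — crash(2): n2:✗prim/v2/[-]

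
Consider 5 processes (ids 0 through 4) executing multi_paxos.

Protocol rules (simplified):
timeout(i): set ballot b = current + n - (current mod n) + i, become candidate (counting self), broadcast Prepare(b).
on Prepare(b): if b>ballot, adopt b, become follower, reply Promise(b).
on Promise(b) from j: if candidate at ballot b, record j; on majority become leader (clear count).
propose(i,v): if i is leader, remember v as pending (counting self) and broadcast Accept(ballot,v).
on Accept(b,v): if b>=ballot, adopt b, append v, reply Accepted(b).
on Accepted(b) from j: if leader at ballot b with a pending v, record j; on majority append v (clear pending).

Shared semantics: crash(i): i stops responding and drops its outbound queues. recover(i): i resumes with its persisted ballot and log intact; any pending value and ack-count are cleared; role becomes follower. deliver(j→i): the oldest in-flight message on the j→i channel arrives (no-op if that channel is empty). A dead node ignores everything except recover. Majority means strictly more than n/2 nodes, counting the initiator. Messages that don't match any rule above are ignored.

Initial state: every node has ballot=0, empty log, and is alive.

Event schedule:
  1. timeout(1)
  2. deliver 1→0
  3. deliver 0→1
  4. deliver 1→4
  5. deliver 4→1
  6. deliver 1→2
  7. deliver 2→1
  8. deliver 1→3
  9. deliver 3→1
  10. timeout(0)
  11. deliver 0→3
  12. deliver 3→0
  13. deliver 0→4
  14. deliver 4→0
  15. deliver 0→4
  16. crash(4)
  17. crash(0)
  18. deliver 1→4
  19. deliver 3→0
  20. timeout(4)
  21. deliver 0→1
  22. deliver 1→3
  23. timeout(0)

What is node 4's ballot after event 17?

e1 timeout(1): 1[cand,b=6,-]
e2 deliver 1→0: 0[foll,b=6,-]
e3 deliver 0→1: ·
e4 deliver 1→4: 4[foll,b=6,-]
e5 deliver 4→1: 1[lead,b=6,-]
e6 deliver 1→2: 2[foll,b=6,-]
e7 deliver 2→1: ·
e8 deliver 1→3: 3[foll,b=6,-]
e9 deliver 3→1: ·
e10 timeout(0): 0[cand,b=10,-]
e11 deliver 0→3: 3[foll,b=10,-]
e12 deliver 3→0: ·
e13 deliver 0→4: 4[foll,b=10,-]
e14 deliver 4→0: 0[lead,b=10,-]
e15 deliver 0→4: ·
e16 crash(4): 4[✗foll,b=10,-]
e17 crash(0): 0[✗lead,b=10,-]

10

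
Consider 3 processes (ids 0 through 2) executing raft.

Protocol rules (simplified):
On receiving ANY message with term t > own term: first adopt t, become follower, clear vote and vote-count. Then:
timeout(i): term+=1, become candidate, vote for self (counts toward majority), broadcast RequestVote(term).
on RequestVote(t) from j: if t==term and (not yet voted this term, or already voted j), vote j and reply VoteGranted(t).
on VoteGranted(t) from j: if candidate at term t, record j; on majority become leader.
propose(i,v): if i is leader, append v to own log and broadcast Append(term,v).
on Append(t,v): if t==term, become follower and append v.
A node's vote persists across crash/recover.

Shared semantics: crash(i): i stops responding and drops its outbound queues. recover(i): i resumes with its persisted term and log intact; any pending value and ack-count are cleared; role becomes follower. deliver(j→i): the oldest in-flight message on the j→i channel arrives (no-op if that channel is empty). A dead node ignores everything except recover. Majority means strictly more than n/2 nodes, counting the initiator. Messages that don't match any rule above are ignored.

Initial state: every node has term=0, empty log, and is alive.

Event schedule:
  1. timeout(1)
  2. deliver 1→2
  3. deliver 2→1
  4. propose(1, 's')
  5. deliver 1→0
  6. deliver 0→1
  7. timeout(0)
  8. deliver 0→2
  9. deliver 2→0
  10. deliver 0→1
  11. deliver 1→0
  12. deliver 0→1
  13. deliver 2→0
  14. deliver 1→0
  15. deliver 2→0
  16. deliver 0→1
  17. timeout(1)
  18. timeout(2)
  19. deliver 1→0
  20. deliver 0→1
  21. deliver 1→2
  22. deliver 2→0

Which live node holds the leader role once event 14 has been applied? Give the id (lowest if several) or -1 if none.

0

after 1 — timeout(1): n1:cand/t1/[-]
after 2 — deliver 1→2: n2:foll/t1/[-]
after 3 — deliver 2→1: n1:lead/t1/[-]
after 4 — propose(1,'s'): n1:lead/t1/[s]
after 5 — deliver 1→0: n0:foll/t1/[-]
after 6 — deliver 0→1: ·
after 7 — timeout(0): n0:cand/t2/[-]
after 8 — deliver 0→2: n2:foll/t2/[-]
after 9 — deliver 2→0: n0:lead/t2/[-]
after 10 — deliver 0→1: n1:foll/t2/[s]
after 11 — deliver 1→0: ·
after 12 — deliver 0→1: ·
after 13 — deliver 2→0: ·
after 14 — deliver 1→0: ·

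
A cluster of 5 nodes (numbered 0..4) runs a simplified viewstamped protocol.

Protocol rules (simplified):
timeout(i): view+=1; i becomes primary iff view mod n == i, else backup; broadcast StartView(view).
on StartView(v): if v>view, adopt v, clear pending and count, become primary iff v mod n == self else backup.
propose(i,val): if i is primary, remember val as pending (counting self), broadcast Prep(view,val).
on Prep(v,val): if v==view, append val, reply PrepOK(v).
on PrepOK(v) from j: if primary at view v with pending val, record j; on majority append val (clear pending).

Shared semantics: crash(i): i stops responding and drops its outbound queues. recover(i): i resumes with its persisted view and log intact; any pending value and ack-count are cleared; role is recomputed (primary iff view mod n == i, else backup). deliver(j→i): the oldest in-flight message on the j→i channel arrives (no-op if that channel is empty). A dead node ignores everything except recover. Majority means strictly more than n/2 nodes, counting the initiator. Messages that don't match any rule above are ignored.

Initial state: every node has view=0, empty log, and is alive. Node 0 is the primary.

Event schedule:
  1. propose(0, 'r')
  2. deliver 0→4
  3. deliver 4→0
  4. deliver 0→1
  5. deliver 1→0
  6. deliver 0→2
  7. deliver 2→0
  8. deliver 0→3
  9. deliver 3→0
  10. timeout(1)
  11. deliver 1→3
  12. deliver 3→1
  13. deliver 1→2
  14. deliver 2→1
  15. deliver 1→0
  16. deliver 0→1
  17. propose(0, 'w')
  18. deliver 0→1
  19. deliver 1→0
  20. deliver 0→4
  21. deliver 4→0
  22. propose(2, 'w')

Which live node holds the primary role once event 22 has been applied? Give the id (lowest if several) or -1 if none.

1

e1 propose(0,'r'): ·
e2 deliver 0→4: 4[back,v=0,r]
e3 deliver 4→0: ·
e4 deliver 0→1: 1[back,v=0,r]
e5 deliver 1→0: 0[prim,v=0,r]
e6 deliver 0→2: 2[back,v=0,r]
e7 deliver 2→0: ·
e8 deliver 0→3: 3[back,v=0,r]
e9 deliver 3→0: ·
e10 timeout(1): 1[prim,v=1,r]
e11 deliver 1→3: 3[back,v=1,r]
e12 deliver 3→1: ·
e13 deliver 1→2: 2[back,v=1,r]
e14 deliver 2→1: ·
e15 deliver 1→0: 0[back,v=1,r]
e16 deliver 0→1: ·
e17 propose(0,'w'): ·
e18 deliver 0→1: ·
e19 deliver 1→0: ·
e20 deliver 0→4: ·
e21 deliver 4→0: ·
e22 propose(2,'w'): ·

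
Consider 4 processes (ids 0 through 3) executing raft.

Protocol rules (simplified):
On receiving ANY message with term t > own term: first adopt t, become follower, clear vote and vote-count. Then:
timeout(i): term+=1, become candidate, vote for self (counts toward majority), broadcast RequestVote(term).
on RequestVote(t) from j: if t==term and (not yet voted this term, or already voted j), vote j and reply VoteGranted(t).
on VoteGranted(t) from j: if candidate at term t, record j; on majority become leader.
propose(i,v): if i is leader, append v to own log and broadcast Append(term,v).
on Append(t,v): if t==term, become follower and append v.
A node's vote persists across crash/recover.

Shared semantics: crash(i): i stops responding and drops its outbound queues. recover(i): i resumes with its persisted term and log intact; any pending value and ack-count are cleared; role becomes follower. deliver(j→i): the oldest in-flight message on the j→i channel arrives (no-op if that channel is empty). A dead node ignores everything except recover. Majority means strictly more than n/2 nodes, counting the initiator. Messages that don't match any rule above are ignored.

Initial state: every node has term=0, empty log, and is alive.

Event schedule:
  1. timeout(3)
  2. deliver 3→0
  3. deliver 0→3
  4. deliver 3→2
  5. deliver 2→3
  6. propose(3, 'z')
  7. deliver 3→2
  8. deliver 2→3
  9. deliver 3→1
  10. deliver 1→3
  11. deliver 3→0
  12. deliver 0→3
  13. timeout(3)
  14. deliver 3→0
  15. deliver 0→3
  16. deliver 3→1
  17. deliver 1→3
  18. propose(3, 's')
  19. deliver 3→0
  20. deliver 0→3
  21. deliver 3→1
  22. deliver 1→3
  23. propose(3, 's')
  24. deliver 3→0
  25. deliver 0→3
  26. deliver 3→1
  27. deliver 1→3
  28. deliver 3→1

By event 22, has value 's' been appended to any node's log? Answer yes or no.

no

after 1 — timeout(3): n3:cand/t1/[-]
after 2 — deliver 3→0: n0:foll/t1/[-]
after 3 — deliver 0→3: ·
after 4 — deliver 3→2: n2:foll/t1/[-]
after 5 — deliver 2→3: n3:lead/t1/[-]
after 6 — propose(3,'z'): n3:lead/t1/[z]
after 7 — deliver 3→2: n2:foll/t1/[z]
after 8 — deliver 2→3: ·
after 9 — deliver 3→1: n1:foll/t1/[-]
after 10 — deliver 1→3: ·
after 11 — deliver 3→0: n0:foll/t1/[z]
after 12 — deliver 0→3: ·
after 13 — timeout(3): n3:cand/t2/[z]
after 14 — deliver 3→0: n0:foll/t2/[z]
after 15 — deliver 0→3: ·
after 16 — deliver 3→1: n1:foll/t1/[z]
after 17 — deliver 1→3: ·
after 18 — propose(3,'s'): ·
after 19 — deliver 3→0: ·
after 20 — deliver 0→3: ·
after 21 — deliver 3→1: n1:foll/t2/[z]
after 22 — deliver 1→3: n3:lead/t2/[z]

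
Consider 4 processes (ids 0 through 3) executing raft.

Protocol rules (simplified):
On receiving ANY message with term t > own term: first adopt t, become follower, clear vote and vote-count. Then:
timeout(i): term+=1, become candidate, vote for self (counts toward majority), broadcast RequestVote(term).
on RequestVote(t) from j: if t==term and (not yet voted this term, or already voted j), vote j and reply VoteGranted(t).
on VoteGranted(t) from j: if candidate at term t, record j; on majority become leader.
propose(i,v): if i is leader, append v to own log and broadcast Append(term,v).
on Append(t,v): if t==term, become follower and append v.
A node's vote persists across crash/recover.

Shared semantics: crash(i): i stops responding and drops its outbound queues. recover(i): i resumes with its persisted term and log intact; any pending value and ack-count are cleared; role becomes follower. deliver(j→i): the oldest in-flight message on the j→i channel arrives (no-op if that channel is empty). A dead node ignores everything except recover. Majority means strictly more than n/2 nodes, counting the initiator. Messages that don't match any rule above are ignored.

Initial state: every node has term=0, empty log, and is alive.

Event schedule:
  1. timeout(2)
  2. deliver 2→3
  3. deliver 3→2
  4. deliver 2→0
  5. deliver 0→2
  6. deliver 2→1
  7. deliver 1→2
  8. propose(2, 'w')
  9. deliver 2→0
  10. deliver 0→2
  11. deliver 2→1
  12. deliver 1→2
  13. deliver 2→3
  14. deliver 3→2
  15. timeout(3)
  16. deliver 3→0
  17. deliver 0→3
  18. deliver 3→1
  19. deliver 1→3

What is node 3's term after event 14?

after 1 — timeout(2): n2:cand/t1/[-]
after 2 — deliver 2→3: n3:foll/t1/[-]
after 3 — deliver 3→2: ·
after 4 — deliver 2→0: n0:foll/t1/[-]
after 5 — deliver 0→2: n2:lead/t1/[-]
after 6 — deliver 2→1: n1:foll/t1/[-]
after 7 — deliver 1→2: ·
after 8 — propose(2,'w'): n2:lead/t1/[w]
after 9 — deliver 2→0: n0:foll/t1/[w]
after 10 — deliver 0→2: ·
after 11 — deliver 2→1: n1:foll/t1/[w]
after 12 — deliver 1→2: ·
after 13 — deliver 2→3: n3:foll/t1/[w]
after 14 — deliver 3→2: ·

1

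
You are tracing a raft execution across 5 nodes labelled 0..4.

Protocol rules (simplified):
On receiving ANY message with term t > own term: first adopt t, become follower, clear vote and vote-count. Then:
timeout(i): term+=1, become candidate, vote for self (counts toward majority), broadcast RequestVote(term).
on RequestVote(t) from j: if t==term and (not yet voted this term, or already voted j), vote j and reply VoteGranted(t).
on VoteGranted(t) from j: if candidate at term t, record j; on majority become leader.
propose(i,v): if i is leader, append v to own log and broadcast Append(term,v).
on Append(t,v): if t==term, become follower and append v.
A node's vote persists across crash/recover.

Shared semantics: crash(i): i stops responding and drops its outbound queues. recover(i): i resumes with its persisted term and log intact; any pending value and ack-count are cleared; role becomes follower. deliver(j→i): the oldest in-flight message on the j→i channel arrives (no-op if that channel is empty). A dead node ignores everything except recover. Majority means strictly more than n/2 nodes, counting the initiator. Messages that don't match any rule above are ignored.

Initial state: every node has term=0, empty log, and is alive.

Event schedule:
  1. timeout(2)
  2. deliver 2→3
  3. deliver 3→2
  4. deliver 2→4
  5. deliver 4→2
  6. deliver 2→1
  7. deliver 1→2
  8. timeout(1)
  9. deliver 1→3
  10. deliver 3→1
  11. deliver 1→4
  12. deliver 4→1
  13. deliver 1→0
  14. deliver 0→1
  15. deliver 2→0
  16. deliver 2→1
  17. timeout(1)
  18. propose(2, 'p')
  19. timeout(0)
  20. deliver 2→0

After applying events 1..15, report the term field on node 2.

1. timeout(2):  <2:cand t1 ->
2. deliver 2→3:  <3:foll t1 ->
3. deliver 3→2:  nop
4. deliver 2→4:  <4:foll t1 ->
5. deliver 4→2:  <2:lead t1 ->
6. deliver 2→1:  <1:foll t1 ->
7. deliver 1→2:  nop
8. timeout(1):  <1:cand t2 ->
9. deliver 1→3:  <3:foll t2 ->
10. deliver 3→1:  nop
11. deliver 1→4:  <4:foll t2 ->
12. deliver 4→1:  <1:lead t2 ->
13. deliver 1→0:  <0:foll t2 ->
14. deliver 0→1:  nop
15. deliver 2→0:  nop

1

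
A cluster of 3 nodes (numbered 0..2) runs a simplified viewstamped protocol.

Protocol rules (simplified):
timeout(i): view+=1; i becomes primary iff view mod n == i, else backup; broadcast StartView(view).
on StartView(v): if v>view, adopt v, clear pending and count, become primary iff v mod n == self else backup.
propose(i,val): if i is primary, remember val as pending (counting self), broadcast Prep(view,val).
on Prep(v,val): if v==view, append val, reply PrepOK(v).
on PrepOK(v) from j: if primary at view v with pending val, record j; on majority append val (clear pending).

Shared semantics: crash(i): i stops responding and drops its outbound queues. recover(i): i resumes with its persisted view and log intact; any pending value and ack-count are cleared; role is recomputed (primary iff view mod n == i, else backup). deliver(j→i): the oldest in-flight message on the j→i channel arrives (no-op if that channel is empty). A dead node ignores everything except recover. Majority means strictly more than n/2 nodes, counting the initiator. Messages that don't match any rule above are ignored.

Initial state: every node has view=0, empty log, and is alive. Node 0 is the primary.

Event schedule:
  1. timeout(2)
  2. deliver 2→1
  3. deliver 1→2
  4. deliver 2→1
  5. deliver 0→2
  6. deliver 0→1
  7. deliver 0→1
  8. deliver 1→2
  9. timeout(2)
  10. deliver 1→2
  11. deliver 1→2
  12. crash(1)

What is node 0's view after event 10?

e1 timeout(2): 2[back,v=1,-]
e2 deliver 2→1: 1[prim,v=1,-]
e3 deliver 1→2: ·
e4 deliver 2→1: ·
e5 deliver 0→2: ·
e6 deliver 0→1: ·
e7 deliver 0→1: ·
e8 deliver 1→2: ·
e9 timeout(2): 2[prim,v=2,-]
e10 deliver 1→2: ·

0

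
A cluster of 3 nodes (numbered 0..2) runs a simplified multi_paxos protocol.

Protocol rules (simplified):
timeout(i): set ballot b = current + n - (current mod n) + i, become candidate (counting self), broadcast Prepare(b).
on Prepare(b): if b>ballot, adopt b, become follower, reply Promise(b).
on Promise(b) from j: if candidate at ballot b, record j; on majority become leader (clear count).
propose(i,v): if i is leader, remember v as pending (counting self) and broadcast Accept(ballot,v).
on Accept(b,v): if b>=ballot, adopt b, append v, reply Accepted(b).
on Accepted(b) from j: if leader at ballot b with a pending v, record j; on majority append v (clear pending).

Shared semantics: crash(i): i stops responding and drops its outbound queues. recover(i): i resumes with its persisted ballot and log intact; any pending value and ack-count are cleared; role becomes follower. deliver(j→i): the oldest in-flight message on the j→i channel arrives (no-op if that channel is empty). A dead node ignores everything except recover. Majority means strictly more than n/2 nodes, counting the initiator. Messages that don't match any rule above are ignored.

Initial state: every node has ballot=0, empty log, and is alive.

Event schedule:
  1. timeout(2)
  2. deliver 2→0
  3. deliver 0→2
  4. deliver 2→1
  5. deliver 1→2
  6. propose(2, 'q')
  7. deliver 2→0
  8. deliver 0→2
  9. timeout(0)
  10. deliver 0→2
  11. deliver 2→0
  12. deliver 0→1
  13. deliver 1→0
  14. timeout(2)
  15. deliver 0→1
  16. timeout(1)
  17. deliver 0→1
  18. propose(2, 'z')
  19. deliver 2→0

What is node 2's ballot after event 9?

after 1 — timeout(2): n2:cand/b5/[-]
after 2 — deliver 2→0: n0:foll/b5/[-]
after 3 — deliver 0→2: n2:lead/b5/[-]
after 4 — deliver 2→1: n1:foll/b5/[-]
after 5 — deliver 1→2: ·
after 6 — propose(2,'q'): ·
after 7 — deliver 2→0: n0:foll/b5/[q]
after 8 — deliver 0→2: n2:lead/b5/[q]
after 9 — timeout(0): n0:cand/b6/[q]

5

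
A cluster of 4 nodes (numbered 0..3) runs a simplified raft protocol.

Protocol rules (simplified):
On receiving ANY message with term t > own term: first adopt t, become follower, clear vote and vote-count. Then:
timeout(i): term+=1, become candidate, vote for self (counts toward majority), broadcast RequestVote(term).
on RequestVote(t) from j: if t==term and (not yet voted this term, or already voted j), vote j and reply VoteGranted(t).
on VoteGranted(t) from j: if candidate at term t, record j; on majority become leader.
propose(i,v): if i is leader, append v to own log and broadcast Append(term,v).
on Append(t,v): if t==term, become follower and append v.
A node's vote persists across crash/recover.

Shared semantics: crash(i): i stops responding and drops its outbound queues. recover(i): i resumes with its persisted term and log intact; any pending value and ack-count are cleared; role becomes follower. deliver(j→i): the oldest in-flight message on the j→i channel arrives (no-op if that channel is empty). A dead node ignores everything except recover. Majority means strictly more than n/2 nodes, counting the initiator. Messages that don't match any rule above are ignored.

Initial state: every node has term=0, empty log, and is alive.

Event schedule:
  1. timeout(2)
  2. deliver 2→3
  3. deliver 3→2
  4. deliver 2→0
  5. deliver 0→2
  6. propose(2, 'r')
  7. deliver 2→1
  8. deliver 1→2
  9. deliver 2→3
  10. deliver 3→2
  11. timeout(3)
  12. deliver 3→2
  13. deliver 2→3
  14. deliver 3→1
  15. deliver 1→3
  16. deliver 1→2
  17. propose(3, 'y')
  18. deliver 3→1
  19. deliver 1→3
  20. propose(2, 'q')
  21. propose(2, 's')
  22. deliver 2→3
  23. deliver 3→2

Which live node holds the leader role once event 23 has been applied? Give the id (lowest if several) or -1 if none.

[1] timeout(2) → N2(cand t1 [-])
[2] deliver 2→3 → N3(foll t1 [-])
[3] deliver 3→2 → ∅
[4] deliver 2→0 → N0(foll t1 [-])
[5] deliver 0→2 → N2(lead t1 [-])
[6] propose(2,'r') → N2(lead t1 [r])
[7] deliver 2→1 → N1(foll t1 [-])
[8] deliver 1→2 → ∅
[9] deliver 2→3 → N3(foll t1 [r])
[10] deliver 3→2 → ∅
[11] timeout(3) → N3(cand t2 [r])
[12] deliver 3→2 → N2(foll t2 [r])
[13] deliver 2→3 → ∅
[14] deliver 3→1 → N1(foll t2 [-])
[15] deliver 1→3 → N3(lead t2 [r])
[16] deliver 1→2 → ∅
[17] propose(3,'y') → N3(lead t2 [r,y])
[18] deliver 3→1 → N1(foll t2 [y])
[19] deliver 1→3 → ∅
[20] propose(2,'q') → ∅
[21] propose(2,'s') → ∅
[22] deliver 2→3 → ∅
[23] deliver 3→2 → N2(foll t2 [r,y])

3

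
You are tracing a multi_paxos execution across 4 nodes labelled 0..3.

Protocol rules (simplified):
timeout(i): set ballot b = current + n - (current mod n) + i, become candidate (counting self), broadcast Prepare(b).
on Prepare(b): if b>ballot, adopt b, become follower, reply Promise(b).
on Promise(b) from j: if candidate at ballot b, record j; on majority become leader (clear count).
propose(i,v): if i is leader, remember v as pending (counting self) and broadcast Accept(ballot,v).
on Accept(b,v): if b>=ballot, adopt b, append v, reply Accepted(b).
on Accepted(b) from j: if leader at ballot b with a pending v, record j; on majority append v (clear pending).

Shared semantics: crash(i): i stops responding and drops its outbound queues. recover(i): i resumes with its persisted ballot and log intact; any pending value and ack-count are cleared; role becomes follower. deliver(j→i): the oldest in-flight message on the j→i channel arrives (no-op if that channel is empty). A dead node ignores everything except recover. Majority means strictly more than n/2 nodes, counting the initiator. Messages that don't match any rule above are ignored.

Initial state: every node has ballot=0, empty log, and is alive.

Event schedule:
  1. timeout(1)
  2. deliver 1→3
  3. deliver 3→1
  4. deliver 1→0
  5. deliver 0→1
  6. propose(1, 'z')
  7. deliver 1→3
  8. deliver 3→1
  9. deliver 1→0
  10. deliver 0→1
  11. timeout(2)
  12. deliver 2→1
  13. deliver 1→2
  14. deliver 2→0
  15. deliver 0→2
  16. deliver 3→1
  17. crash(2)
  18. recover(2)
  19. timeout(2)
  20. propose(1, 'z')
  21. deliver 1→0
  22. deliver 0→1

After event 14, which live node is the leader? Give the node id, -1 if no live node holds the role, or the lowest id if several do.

step 1 timeout(1): 1={cand,b=5,log=-}
step 2 deliver 1→3: 3={foll,b=5,log=-}
step 3 deliver 3→1: —
step 4 deliver 1→0: 0={foll,b=5,log=-}
step 5 deliver 0→1: 1={lead,b=5,log=-}
step 6 propose(1,'z'): —
step 7 deliver 1→3: 3={foll,b=5,log=z}
step 8 deliver 3→1: —
step 9 deliver 1→0: 0={foll,b=5,log=z}
step 10 deliver 0→1: 1={lead,b=5,log=z}
step 11 timeout(2): 2={cand,b=6,log=-}
step 12 deliver 2→1: 1={foll,b=6,log=z}
step 13 deliver 1→2: —
step 14 deliver 2→0: 0={foll,b=6,log=z}

-1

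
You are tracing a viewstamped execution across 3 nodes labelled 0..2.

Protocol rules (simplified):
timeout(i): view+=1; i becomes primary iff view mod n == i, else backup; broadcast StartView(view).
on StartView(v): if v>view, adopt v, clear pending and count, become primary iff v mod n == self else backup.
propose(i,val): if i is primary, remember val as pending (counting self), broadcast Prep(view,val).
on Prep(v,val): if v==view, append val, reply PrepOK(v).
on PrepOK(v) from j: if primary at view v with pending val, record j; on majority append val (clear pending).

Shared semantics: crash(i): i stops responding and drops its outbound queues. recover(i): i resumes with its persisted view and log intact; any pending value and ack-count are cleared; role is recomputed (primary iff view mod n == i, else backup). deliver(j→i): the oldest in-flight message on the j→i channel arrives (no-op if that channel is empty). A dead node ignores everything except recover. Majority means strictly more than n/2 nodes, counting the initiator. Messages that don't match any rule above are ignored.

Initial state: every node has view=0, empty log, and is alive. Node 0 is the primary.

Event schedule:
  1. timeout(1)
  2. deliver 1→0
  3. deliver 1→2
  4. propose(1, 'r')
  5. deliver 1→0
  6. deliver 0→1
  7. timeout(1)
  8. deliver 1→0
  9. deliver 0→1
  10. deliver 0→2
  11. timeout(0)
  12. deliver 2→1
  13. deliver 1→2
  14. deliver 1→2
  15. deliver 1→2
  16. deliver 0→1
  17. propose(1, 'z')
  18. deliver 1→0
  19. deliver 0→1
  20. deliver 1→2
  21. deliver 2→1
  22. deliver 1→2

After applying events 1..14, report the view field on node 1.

step 1 timeout(1): 1={prim,v=1,log=-}
step 2 deliver 1→0: 0={back,v=1,log=-}
step 3 deliver 1→2: 2={back,v=1,log=-}
step 4 propose(1,'r'): —
step 5 deliver 1→0: 0={back,v=1,log=r}
step 6 deliver 0→1: 1={prim,v=1,log=r}
step 7 timeout(1): 1={back,v=2,log=r}
step 8 deliver 1→0: 0={back,v=2,log=r}
step 9 deliver 0→1: —
step 10 deliver 0→2: —
step 11 timeout(0): 0={prim,v=3,log=r}
step 12 deliver 2→1: —
step 13 deliver 1→2: 2={back,v=1,log=r}
step 14 deliver 1→2: 2={prim,v=2,log=r}

2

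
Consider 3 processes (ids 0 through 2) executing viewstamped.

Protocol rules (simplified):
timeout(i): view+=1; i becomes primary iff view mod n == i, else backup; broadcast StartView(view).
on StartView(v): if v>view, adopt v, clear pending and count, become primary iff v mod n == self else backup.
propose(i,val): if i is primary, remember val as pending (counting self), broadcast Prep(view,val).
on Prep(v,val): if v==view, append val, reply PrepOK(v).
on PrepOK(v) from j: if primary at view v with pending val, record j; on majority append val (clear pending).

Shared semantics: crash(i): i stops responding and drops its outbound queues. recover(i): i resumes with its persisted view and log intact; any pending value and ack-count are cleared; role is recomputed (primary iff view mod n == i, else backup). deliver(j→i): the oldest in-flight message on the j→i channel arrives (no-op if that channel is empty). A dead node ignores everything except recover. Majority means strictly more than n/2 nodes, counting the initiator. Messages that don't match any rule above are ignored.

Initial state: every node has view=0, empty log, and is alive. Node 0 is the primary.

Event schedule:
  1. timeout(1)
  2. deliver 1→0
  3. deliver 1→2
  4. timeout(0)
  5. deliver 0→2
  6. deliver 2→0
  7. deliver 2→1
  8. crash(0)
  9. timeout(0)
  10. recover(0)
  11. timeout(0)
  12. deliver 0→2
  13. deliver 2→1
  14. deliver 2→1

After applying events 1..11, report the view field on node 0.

3

after 1 — timeout(1): n1:prim/v1/[-]
after 2 — deliver 1→0: n0:back/v1/[-]
after 3 — deliver 1→2: n2:back/v1/[-]
after 4 — timeout(0): n0:back/v2/[-]
after 5 — deliver 0→2: n2:prim/v2/[-]
after 6 — deliver 2→0: ·
after 7 — deliver 2→1: ·
after 8 — crash(0): n0:✗back/v2/[-]
after 9 — timeout(0): ·
after 10 — recover(0): n0:back/v2/[-]
after 11 — timeout(0): n0:prim/v3/[-]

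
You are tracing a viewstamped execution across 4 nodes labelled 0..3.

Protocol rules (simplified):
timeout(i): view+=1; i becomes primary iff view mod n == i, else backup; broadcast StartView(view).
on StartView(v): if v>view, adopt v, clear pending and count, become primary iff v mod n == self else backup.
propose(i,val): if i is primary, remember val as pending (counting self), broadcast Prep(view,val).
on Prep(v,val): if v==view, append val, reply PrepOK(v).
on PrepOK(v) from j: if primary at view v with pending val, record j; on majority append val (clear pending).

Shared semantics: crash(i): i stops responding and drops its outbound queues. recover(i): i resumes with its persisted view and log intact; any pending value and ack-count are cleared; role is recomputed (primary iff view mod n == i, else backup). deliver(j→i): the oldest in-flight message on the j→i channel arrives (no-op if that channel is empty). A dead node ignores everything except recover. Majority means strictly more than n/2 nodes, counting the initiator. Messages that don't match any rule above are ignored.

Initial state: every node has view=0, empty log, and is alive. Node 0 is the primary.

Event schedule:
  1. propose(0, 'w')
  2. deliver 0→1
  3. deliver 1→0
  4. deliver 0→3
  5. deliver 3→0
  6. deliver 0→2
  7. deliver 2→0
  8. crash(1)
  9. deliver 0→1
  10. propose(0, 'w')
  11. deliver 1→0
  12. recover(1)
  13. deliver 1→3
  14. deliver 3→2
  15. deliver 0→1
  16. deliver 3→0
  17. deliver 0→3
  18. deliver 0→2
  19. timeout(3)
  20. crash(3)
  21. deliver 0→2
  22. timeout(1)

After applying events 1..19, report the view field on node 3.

after 1 — propose(0,'w'): ·
after 2 — deliver 0→1: n1:back/v0/[w]
after 3 — deliver 1→0: ·
after 4 — deliver 0→3: n3:back/v0/[w]
after 5 — deliver 3→0: n0:prim/v0/[w]
after 6 — deliver 0→2: n2:back/v0/[w]
after 7 — deliver 2→0: ·
after 8 — crash(1): n1:✗back/v0/[w]
after 9 — deliver 0→1: ·
after 10 — propose(0,'w'): ·
after 11 — deliver 1→0: ·
after 12 — recover(1): n1:back/v0/[w]
after 13 — deliver 1→3: ·
after 14 — deliver 3→2: ·
after 15 — deliver 0→1: n1:back/v0/[w,w]
after 16 — deliver 3→0: ·
after 17 — deliver 0→3: n3:back/v0/[w,w]
after 18 — deliver 0→2: n2:back/v0/[w,w]
after 19 — timeout(3): n3:back/v1/[w,w]

1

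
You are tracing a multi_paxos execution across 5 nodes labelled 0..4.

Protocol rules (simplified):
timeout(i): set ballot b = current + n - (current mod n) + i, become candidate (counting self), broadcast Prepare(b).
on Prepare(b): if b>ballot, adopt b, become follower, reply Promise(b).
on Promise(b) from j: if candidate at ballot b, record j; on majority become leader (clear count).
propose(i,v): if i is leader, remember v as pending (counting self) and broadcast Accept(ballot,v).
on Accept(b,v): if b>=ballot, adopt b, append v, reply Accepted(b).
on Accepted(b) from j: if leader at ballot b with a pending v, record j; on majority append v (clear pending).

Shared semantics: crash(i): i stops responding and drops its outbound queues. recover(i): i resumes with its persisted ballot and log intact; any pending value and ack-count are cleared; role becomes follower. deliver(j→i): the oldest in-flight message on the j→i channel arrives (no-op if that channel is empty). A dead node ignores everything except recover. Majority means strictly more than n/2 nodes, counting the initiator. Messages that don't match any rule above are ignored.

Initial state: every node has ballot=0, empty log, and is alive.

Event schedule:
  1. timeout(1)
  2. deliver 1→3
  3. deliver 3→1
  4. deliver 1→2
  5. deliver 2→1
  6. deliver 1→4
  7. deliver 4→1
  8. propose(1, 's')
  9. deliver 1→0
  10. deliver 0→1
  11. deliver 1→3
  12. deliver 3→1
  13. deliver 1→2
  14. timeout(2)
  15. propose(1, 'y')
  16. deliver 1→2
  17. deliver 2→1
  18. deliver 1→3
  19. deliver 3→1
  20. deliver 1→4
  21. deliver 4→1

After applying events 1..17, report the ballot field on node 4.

6

step 1 timeout(1): 1={cand,b=6,log=-}
step 2 deliver 1→3: 3={foll,b=6,log=-}
step 3 deliver 3→1: —
step 4 deliver 1→2: 2={foll,b=6,log=-}
step 5 deliver 2→1: 1={lead,b=6,log=-}
step 6 deliver 1→4: 4={foll,b=6,log=-}
step 7 deliver 4→1: —
step 8 propose(1,'s'): —
step 9 deliver 1→0: 0={foll,b=6,log=-}
step 10 deliver 0→1: —
step 11 deliver 1→3: 3={foll,b=6,log=s}
step 12 deliver 3→1: —
step 13 deliver 1→2: 2={foll,b=6,log=s}
step 14 timeout(2): 2={cand,b=12,log=s}
step 15 propose(1,'y'): —
step 16 deliver 1→2: —
step 17 deliver 2→1: —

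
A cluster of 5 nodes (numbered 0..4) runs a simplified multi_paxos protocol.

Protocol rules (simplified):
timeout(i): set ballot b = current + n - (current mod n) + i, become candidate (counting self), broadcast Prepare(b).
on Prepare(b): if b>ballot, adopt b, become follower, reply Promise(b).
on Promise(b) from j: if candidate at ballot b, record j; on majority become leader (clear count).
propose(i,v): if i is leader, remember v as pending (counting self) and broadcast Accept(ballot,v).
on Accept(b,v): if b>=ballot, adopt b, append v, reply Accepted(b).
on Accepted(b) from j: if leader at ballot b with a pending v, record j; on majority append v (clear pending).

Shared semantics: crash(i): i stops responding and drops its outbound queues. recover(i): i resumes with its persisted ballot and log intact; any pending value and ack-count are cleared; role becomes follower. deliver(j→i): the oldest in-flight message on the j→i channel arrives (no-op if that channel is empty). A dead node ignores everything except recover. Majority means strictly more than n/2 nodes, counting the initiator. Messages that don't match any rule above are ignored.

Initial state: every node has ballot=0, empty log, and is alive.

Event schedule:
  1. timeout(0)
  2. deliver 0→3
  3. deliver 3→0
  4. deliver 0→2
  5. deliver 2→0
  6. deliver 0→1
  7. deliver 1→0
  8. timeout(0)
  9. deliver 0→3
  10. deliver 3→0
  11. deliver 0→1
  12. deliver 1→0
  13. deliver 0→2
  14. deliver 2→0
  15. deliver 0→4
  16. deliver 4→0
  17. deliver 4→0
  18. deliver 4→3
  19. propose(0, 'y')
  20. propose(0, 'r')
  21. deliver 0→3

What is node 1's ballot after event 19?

10

step 1 timeout(0): 0={cand,b=5,log=-}
step 2 deliver 0→3: 3={foll,b=5,log=-}
step 3 deliver 3→0: —
step 4 deliver 0→2: 2={foll,b=5,log=-}
step 5 deliver 2→0: 0={lead,b=5,log=-}
step 6 deliver 0→1: 1={foll,b=5,log=-}
step 7 deliver 1→0: —
step 8 timeout(0): 0={cand,b=10,log=-}
step 9 deliver 0→3: 3={foll,b=10,log=-}
step 10 deliver 3→0: —
step 11 deliver 0→1: 1={foll,b=10,log=-}
step 12 deliver 1→0: 0={lead,b=10,log=-}
step 13 deliver 0→2: 2={foll,b=10,log=-}
step 14 deliver 2→0: —
step 15 deliver 0→4: 4={foll,b=5,log=-}
step 16 deliver 4→0: —
step 17 deliver 4→0: —
step 18 deliver 4→3: —
step 19 propose(0,'y'): —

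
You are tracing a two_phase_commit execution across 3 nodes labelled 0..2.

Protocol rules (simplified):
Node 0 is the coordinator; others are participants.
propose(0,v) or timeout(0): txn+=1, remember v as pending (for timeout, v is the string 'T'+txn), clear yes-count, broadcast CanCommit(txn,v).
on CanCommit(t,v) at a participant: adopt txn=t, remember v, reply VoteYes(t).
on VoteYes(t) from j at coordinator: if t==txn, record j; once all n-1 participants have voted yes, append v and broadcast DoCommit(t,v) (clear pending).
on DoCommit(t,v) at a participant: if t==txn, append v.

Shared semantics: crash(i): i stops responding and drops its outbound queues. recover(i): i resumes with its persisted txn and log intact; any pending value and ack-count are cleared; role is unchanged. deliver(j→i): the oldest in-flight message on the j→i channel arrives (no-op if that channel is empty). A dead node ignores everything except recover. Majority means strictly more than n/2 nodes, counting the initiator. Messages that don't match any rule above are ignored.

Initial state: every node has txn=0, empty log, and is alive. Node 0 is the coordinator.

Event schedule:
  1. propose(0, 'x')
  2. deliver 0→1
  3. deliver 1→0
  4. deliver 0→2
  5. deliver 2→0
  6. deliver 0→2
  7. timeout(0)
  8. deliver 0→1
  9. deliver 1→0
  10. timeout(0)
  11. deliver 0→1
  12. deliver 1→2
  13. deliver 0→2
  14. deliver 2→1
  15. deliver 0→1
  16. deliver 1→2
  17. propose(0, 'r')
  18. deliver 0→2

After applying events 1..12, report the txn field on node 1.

2

e1 propose(0,'x'): 0[coor,t=1,-]
e2 deliver 0→1: 1[part,t=1,-]
e3 deliver 1→0: ·
e4 deliver 0→2: 2[part,t=1,-]
e5 deliver 2→0: 0[coor,t=1,x]
e6 deliver 0→2: 2[part,t=1,x]
e7 timeout(0): 0[coor,t=2,x]
e8 deliver 0→1: 1[part,t=1,x]
e9 deliver 1→0: ·
e10 timeout(0): 0[coor,t=3,x]
e11 deliver 0→1: 1[part,t=2,x]
e12 deliver 1→2: ·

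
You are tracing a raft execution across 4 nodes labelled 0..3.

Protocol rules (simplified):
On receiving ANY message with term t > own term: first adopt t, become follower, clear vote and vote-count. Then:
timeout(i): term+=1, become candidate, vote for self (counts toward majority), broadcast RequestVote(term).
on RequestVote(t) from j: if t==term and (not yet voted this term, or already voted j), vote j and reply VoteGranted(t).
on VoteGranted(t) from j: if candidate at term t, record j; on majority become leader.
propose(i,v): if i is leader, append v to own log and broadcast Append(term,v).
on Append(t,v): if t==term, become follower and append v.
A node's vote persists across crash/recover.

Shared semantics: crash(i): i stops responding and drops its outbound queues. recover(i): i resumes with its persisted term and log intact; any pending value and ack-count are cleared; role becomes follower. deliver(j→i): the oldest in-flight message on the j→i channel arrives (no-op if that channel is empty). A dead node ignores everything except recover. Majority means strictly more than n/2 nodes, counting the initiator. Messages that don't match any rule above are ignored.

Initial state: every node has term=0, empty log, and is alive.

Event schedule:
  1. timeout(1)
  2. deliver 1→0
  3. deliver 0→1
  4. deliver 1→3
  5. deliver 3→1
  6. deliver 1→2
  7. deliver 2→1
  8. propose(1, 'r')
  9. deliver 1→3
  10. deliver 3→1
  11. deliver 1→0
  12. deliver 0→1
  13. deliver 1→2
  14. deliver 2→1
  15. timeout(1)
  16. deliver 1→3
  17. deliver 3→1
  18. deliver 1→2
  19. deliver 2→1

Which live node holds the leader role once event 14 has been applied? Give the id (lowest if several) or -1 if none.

1

step 1 timeout(1): 1={cand,t=1,log=-}
step 2 deliver 1→0: 0={foll,t=1,log=-}
step 3 deliver 0→1: —
step 4 deliver 1→3: 3={foll,t=1,log=-}
step 5 deliver 3→1: 1={lead,t=1,log=-}
step 6 deliver 1→2: 2={foll,t=1,log=-}
step 7 deliver 2→1: —
step 8 propose(1,'r'): 1={lead,t=1,log=r}
step 9 deliver 1→3: 3={foll,t=1,log=r}
step 10 deliver 3→1: —
step 11 deliver 1→0: 0={foll,t=1,log=r}
step 12 deliver 0→1: —
step 13 deliver 1→2: 2={foll,t=1,log=r}
step 14 deliver 2→1: —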